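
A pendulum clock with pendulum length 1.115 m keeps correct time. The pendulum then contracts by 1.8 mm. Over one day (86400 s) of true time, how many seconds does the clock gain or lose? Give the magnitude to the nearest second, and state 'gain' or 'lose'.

T ∝ √L, so T'/T = √(1.11320/1.115) = 0.999192.
In 86400 s of true time the clock registers 86400/0.999192 = 86469.8 s, so it gains 70 s.

gain 70 s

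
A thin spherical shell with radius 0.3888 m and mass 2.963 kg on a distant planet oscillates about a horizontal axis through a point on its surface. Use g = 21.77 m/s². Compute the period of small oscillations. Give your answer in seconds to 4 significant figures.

I_cm = (2/3)mr² = 0.29860 kg·m². The pivot is at distance d = 0.3888 m from the centre of mass.
By the parallel-axis theorem, I = I_cm + md² = 0.29860 + 0.44790 = 0.74651 kg·m².
T = 2π√(I/(mgd)) = 2π√(0.74651/(2.963 × 21.77 × 0.3888)) = 1.084 s.

1.084 s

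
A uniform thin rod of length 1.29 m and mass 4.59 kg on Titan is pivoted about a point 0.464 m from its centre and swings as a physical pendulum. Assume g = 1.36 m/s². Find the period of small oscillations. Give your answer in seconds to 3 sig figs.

4.71 s

For a physical pendulum T = 2π√(I/(mgd)), with d = 0.4640 m from pivot to centre of mass.
I_cm = mL²/12 = 4.59 × 1.29²/12 = 0.6365 kg·m²; I = I_cm + md² = 0.6365 + 4.59 × 0.4640² = 1.625 kg·m².
T = 2π√(1.625/(4.59 × 1.36 × 0.4640)) = 4.71 s.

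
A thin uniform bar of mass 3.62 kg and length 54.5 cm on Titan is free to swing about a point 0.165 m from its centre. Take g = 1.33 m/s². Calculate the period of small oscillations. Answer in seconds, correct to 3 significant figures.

For a physical pendulum T = 2π√(I/(mgd)), with d = 0.1650 m from pivot to centre of mass.
I_cm = mL²/12 = 3.62 × 0.545²/12 = 0.08960 kg·m²; I = I_cm + md² = 0.08960 + 3.62 × 0.1650² = 0.1882 kg·m².
T = 2π√(0.1882/(3.62 × 1.33 × 0.1650)) = 3.06 s.

3.06 s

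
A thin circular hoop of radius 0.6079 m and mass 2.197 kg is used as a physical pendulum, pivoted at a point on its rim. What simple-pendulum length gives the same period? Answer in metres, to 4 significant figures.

The equivalent simple-pendulum length is L_eq = I/(md), where I is about the pivot and d = 0.60790 m.
I_cm = mR² = 0.81188 kg·m², so I = I_cm + md² = 0.81188 + 0.81188 = 1.6238 kg·m².
L_eq = 1.6238/(2.197 × 0.60790) = 1.216 m.

1.216 m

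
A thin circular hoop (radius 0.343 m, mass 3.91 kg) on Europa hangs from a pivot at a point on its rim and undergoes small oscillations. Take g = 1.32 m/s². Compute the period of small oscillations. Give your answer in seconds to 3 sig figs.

I_cm = mr² = 0.4600 kg·m². The pivot is at distance d = 0.343 m from the centre of mass.
By the parallel-axis theorem, I = I_cm + md² = 0.4600 + 0.4600 = 0.9200 kg·m².
T = 2π√(I/(mgd)) = 2π√(0.9200/(3.91 × 1.32 × 0.343)) = 4.53 s.

4.53 s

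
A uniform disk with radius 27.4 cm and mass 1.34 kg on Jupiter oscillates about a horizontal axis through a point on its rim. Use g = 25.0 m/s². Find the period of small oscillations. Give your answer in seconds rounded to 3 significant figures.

I_cm = ½mr² = 0.05030 kg·m². The pivot is at distance d = 0.274 m from the centre of mass.
By the parallel-axis theorem, I = I_cm + md² = 0.05030 + 0.1006 = 0.1509 kg·m².
T = 2π√(I/(mgd)) = 2π√(0.1509/(1.34 × 25.0 × 0.274)) = 0.806 s.

0.806 s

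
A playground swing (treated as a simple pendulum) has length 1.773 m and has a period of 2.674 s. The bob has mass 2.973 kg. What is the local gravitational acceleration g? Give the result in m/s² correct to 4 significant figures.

From T = 2π√(L/g), g = 4π²L/T² = 4π² × 1.773/2.6740² = 9.789 m/s².

9.789 m/s²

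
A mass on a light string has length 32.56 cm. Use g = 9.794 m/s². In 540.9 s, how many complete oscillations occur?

472

T = 2π√(L/g) = 2π√(0.3256/9.794) = 1.1456 s.
Number of complete oscillations = ⌊540.9/1.1456⌋ = ⌊472.14⌋ = 472.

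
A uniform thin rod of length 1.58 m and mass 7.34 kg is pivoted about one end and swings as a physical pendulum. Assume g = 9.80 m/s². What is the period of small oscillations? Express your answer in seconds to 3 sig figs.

2.06 s

For a physical pendulum T = 2π√(I/(mgd)), with d = 0.7900 m from pivot to centre of mass.
I_cm = mL²/12 = 7.34 × 1.58²/12 = 1.527 kg·m²; I = I_cm + md² = 1.527 + 7.34 × 0.7900² = 6.108 kg·m².
T = 2π√(6.108/(7.34 × 9.80 × 0.7900)) = 2.06 s.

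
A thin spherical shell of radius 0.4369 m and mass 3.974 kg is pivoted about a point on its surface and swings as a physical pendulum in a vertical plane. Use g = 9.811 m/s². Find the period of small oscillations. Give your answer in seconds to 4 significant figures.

1.712 s

I_cm = (2/3)mr² = 0.50571 kg·m². The pivot is at distance d = 0.4369 m from the centre of mass.
By the parallel-axis theorem, I = I_cm + md² = 0.50571 + 0.75856 = 1.2643 kg·m².
T = 2π√(I/(mgd)) = 2π√(1.2643/(3.974 × 9.811 × 0.4369)) = 1.712 s.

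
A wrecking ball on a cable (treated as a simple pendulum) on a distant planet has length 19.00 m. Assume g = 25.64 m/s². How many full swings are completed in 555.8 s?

T = 2π√(L/g) = 2π√(19.00/25.64) = 5.4088 s.
Number of complete oscillations = ⌊555.8/5.4088⌋ = ⌊102.76⌋ = 102.

102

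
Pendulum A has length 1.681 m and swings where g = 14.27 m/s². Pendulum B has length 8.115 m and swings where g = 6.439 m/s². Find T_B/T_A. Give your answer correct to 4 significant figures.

3.271

T = 2π√(L/g), so T_B/T_A = √((L_B/g_B)/(L_A/g_A)) = √((8.115/6.439)/(1.681/14.27)) = 3.271.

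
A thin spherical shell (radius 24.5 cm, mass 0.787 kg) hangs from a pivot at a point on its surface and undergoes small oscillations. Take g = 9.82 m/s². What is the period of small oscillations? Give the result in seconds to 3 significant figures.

1.28 s

I_cm = (2/3)mr² = 0.03149 kg·m². The pivot is at distance d = 0.245 m from the centre of mass.
By the parallel-axis theorem, I = I_cm + md² = 0.03149 + 0.04724 = 0.07873 kg·m².
T = 2π√(I/(mgd)) = 2π√(0.07873/(0.787 × 9.82 × 0.245)) = 1.28 s.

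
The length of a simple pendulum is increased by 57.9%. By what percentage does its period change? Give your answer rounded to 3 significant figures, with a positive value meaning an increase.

T ∝ √L, so T'/T = √(1.579) = 1.257.
Percentage change in T = (1.257 − 1) × 100% = 25.7%.

25.7%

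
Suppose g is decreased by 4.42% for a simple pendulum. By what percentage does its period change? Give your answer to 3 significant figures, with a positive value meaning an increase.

2.29%

T ∝ 1/√g, so T'/T = 1/√(0.9558) = 1.023.
Percentage change in T = (1.023 − 1) × 100% = 2.29%.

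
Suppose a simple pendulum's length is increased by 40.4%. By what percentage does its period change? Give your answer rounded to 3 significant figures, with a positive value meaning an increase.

18.5%

T ∝ √L, so T'/T = √(1.404) = 1.185.
Percentage change in T = (1.185 − 1) × 100% = 18.5%.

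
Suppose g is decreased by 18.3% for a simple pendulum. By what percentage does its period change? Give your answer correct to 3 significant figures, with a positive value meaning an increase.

T ∝ 1/√g, so T'/T = 1/√(0.8170) = 1.106.
Percentage change in T = (1.106 − 1) × 100% = 10.6%.

10.6%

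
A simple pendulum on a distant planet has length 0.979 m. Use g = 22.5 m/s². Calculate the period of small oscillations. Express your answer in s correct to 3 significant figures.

1.31 s

T = 2π√(L/g) = 2π√(0.979/22.5) = 2π × 0.2086 = 1.31 s.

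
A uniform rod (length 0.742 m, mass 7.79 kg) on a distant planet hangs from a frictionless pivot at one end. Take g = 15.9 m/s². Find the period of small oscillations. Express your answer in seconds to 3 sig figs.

For a physical pendulum T = 2π√(I/(mgd)), with d = 0.3710 m from pivot to centre of mass.
I_cm = mL²/12 = 7.79 × 0.742²/12 = 0.3574 kg·m²; I = I_cm + md² = 0.3574 + 7.79 × 0.3710² = 1.430 kg·m².
T = 2π√(1.430/(7.79 × 15.9 × 0.3710)) = 1.11 s.

1.11 s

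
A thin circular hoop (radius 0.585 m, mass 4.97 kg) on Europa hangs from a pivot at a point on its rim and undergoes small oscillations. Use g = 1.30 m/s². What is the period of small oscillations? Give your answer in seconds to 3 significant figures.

5.96 s

I_cm = mr² = 1.701 kg·m². The pivot is at distance d = 0.585 m from the centre of mass.
By the parallel-axis theorem, I = I_cm + md² = 1.701 + 1.701 = 3.402 kg·m².
T = 2π√(I/(mgd)) = 2π√(3.402/(4.97 × 1.30 × 0.585)) = 5.96 s.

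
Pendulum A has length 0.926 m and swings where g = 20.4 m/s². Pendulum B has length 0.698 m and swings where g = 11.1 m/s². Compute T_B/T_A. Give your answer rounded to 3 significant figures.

1.18

T = 2π√(L/g), so T_B/T_A = √((L_B/g_B)/(L_A/g_A)) = √((0.698/11.1)/(0.926/20.4)) = 1.18.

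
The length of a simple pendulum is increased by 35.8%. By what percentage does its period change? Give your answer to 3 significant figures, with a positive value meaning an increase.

T ∝ √L, so T'/T = √(1.358) = 1.165.
Percentage change in T = (1.165 − 1) × 100% = 16.5%.

16.5%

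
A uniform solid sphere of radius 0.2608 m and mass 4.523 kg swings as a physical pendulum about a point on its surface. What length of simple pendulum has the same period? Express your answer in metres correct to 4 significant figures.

The equivalent simple-pendulum length is L_eq = I/(md), where I is about the pivot and d = 0.26080 m.
I_cm = (2/5)mR² = 0.12306 kg·m², so I = I_cm + md² = 0.12306 + 0.30764 = 0.43069 kg·m².
L_eq = 0.43069/(4.523 × 0.26080) = 0.3651 m.

0.3651 m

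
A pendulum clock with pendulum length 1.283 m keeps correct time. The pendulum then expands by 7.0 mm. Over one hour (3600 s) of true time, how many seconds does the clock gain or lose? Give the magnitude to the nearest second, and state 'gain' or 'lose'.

T ∝ √L, so T'/T = √(1.29000/1.283) = 1.00272.
In 3600 s of true time the clock registers 3600/1.00272 = 3590.2 s, so it loses 10 s.

lose 10 s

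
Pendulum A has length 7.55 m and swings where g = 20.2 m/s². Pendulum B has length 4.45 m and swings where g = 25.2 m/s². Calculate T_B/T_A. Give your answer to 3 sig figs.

0.687

T = 2π√(L/g), so T_B/T_A = √((L_B/g_B)/(L_A/g_A)) = √((4.45/25.2)/(7.55/20.2)) = 0.687.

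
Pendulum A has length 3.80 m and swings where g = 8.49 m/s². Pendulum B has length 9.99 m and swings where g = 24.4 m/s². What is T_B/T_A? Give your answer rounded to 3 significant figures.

0.956

T = 2π√(L/g), so T_B/T_A = √((L_B/g_B)/(L_A/g_A)) = √((9.99/24.4)/(3.80/8.49)) = 0.956.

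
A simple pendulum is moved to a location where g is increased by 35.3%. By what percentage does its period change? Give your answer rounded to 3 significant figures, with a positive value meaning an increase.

T ∝ 1/√g, so T'/T = 1/√(1.353) = 0.8597.
Percentage change in T = (0.8597 − 1) × 100% = -14.0%.

-14.0%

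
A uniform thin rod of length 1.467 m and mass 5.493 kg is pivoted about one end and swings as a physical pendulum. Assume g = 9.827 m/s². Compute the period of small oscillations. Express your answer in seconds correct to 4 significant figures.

For a physical pendulum T = 2π√(I/(mgd)), with d = 0.73350 m from pivot to centre of mass.
I_cm = mL²/12 = 5.493 × 1.467²/12 = 0.98512 kg·m²; I = I_cm + md² = 0.98512 + 5.493 × 0.73350² = 3.9405 kg·m².
T = 2π√(3.9405/(5.493 × 9.827 × 0.73350)) = 1.982 s.

1.982 s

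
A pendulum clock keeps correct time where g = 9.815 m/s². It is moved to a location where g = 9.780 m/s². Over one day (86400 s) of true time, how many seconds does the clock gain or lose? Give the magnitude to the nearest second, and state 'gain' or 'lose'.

lose 154 s

The clock's period scales as T ∝ 1/√g, so T'/T = √(9.815/9.780) = 1.00179.
In 86400 s of true time the clock registers 86400/1.00179 = 86245.8 s, so it loses 154 s.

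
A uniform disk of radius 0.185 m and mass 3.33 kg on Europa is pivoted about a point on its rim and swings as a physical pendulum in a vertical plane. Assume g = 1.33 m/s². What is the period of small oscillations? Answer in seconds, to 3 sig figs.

I_cm = ½mr² = 0.05698 kg·m². The pivot is at distance d = 0.185 m from the centre of mass.
By the parallel-axis theorem, I = I_cm + md² = 0.05698 + 0.1140 = 0.1710 kg·m².
T = 2π√(I/(mgd)) = 2π√(0.1710/(3.33 × 1.33 × 0.185)) = 2.87 s.

2.87 s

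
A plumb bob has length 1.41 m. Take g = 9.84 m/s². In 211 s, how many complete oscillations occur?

88

T = 2π√(L/g) = 2π√(1.41/9.84) = 2.378 s.
Number of complete oscillations = ⌊211/2.378⌋ = ⌊88.71⌋ = 88.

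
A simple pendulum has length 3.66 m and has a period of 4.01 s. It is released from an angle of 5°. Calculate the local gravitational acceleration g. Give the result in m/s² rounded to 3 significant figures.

8.99 m/s²

From T = 2π√(L/g), g = 4π²L/T² = 4π² × 3.66/4.010² = 8.99 m/s².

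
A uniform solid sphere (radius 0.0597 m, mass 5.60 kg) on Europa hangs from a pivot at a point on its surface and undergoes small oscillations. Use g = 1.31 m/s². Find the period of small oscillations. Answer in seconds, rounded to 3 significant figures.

1.59 s

I_cm = (2/5)mr² = 0.007984 kg·m². The pivot is at distance d = 0.0597 m from the centre of mass.
By the parallel-axis theorem, I = I_cm + md² = 0.007984 + 0.01996 = 0.02794 kg·m².
T = 2π√(I/(mgd)) = 2π√(0.02794/(5.60 × 1.31 × 0.0597)) = 1.59 s.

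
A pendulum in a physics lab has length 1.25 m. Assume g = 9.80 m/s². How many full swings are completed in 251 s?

111

T = 2π√(L/g) = 2π√(1.25/9.80) = 2.244 s.
Number of complete oscillations = ⌊251/2.244⌋ = ⌊111.9⌋ = 111.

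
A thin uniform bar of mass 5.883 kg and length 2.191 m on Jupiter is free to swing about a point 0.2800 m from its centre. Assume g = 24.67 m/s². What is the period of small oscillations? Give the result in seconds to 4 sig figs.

1.654 s

For a physical pendulum T = 2π√(I/(mgd)), with d = 0.28000 m from pivot to centre of mass.
I_cm = mL²/12 = 5.883 × 2.191²/12 = 2.3534 kg·m²; I = I_cm + md² = 2.3534 + 5.883 × 0.28000² = 2.8147 kg·m².
T = 2π√(2.8147/(5.883 × 24.67 × 0.28000)) = 1.654 s.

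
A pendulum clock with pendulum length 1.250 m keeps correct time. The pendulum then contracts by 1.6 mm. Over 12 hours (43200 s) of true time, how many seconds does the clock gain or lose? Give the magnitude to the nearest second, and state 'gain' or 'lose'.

gain 28 s

T ∝ √L, so T'/T = √(1.24840/1.250) = 0.999360.
In 43200 s of true time the clock registers 43200/0.999360 = 43227.7 s, so it gains 28 s.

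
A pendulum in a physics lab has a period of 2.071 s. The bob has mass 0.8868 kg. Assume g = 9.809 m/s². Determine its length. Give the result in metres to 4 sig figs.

From T = 2π√(L/g), L = gT²/(4π²) = 9.809 × 2.0710²/(4π²) = 1.066 m.

1.066 m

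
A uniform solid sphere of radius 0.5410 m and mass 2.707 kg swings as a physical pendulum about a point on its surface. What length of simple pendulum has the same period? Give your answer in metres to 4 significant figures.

The equivalent simple-pendulum length is L_eq = I/(md), where I is about the pivot and d = 0.54100 m.
I_cm = (2/5)mR² = 0.31691 kg·m², so I = I_cm + md² = 0.31691 + 0.79229 = 1.1092 kg·m².
L_eq = 1.1092/(2.707 × 0.54100) = 0.7574 m.

0.7574 m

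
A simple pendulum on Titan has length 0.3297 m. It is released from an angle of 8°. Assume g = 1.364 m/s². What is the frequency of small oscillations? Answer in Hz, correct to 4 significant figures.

0.3237 Hz

T = 2π√(L/g) = 2π√(0.3297/1.364) = 3.0891 s, so f = 1/T = 0.3237 Hz.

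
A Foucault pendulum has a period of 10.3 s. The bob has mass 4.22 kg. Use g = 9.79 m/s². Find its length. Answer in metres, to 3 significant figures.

From T = 2π√(L/g), L = gT²/(4π²) = 9.79 × 10.30²/(4π²) = 26.3 m.

26.3 m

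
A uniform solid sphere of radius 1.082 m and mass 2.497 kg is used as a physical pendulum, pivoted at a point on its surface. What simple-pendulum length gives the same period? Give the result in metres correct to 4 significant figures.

The equivalent simple-pendulum length is L_eq = I/(md), where I is about the pivot and d = 1.0820 m.
I_cm = (2/5)mR² = 1.1693 kg·m², so I = I_cm + md² = 1.1693 + 2.9233 = 4.0926 kg·m².
L_eq = 4.0926/(2.497 × 1.0820) = 1.515 m.

1.515 m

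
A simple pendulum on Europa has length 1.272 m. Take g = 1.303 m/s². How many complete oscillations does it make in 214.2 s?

T = 2π√(L/g) = 2π√(1.272/1.303) = 6.2080 s.
Number of complete oscillations = ⌊214.2/6.2080⌋ = ⌊34.504⌋ = 34.

34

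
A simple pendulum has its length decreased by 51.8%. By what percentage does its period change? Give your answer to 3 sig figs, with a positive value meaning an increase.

-30.6%

T ∝ √L, so T'/T = √(0.4820) = 0.6943.
Percentage change in T = (0.6943 − 1) × 100% = -30.6%.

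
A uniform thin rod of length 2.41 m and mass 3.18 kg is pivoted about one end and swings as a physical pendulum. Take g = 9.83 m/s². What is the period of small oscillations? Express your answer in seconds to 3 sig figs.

2.54 s

For a physical pendulum T = 2π√(I/(mgd)), with d = 1.205 m from pivot to centre of mass.
I_cm = mL²/12 = 3.18 × 2.41²/12 = 1.539 kg·m²; I = I_cm + md² = 1.539 + 3.18 × 1.205² = 6.157 kg·m².
T = 2π√(6.157/(3.18 × 9.83 × 1.205)) = 2.54 s.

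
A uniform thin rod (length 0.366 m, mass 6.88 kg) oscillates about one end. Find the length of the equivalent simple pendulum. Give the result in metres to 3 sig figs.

0.244 m

The equivalent simple-pendulum length is L_eq = I/(md), where I is about the pivot and d = 0.1830 m.
I_cm = (1/12)mL² = 0.07680 kg·m², so I = I_cm + md² = 0.07680 + 0.2304 = 0.3072 kg·m².
L_eq = 0.3072/(6.88 × 0.1830) = 0.244 m.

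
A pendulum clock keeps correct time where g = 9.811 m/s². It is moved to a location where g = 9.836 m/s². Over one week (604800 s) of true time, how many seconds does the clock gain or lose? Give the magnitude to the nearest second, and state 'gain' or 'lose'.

The clock's period scales as T ∝ 1/√g, so T'/T = √(9.811/9.836) = 0.998728.
In 604800 s of true time the clock registers 604800/0.998728 = 605570.1 s, so it gains 770 s.

gain 770 s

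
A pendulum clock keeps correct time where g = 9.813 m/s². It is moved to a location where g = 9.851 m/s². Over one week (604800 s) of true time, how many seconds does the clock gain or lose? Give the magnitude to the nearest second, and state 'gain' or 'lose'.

gain 1170 s

The clock's period scales as T ∝ 1/√g, so T'/T = √(9.813/9.851) = 0.998069.
In 604800 s of true time the clock registers 604800/0.998069 = 605969.9 s, so it gains 1170 s.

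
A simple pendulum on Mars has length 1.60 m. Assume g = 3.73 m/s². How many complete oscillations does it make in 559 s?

135

T = 2π√(L/g) = 2π√(1.60/3.73) = 4.115 s.
Number of complete oscillations = ⌊559/4.115⌋ = ⌊135.8⌋ = 135.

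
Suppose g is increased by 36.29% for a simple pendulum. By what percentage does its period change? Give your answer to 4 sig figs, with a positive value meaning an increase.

T ∝ 1/√g, so T'/T = 1/√(1.3629) = 0.85658.
Percentage change in T = (0.85658 − 1) × 100% = -14.34%.

-14.34%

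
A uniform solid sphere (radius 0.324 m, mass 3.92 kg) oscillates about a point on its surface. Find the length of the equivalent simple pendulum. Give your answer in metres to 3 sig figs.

The equivalent simple-pendulum length is L_eq = I/(md), where I is about the pivot and d = 0.3240 m.
I_cm = (2/5)mR² = 0.1646 kg·m², so I = I_cm + md² = 0.1646 + 0.4115 = 0.5761 kg·m².
L_eq = 0.5761/(3.92 × 0.3240) = 0.454 m.

0.454 m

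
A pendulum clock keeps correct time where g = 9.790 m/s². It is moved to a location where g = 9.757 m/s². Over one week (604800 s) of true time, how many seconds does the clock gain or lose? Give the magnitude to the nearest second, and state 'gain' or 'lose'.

lose 1020 s

The clock's period scales as T ∝ 1/√g, so T'/T = √(9.790/9.757) = 1.00169.
In 604800 s of true time the clock registers 604800/1.00169 = 603779.8 s, so it loses 1020 s.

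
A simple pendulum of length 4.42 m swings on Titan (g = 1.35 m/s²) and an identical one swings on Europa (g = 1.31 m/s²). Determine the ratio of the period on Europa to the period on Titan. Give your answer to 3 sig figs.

1.02

T ∝ 1/√g, so T₂/T₁ = √(g₁/g₂) = √(1.35/1.31) = 1.02.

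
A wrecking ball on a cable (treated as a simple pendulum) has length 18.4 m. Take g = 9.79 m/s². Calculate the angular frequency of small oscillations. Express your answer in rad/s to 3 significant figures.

0.729 rad/s

ω = √(g/L) = √(9.79/18.4) = 0.729 rad/s.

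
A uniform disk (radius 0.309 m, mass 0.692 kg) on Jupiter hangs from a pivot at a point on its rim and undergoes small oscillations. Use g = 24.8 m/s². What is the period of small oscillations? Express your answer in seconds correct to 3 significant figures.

I_cm = ½mr² = 0.03304 kg·m². The pivot is at distance d = 0.309 m from the centre of mass.
By the parallel-axis theorem, I = I_cm + md² = 0.03304 + 0.06607 = 0.09911 kg·m².
T = 2π√(I/(mgd)) = 2π√(0.09911/(0.692 × 24.8 × 0.309)) = 0.859 s.

0.859 s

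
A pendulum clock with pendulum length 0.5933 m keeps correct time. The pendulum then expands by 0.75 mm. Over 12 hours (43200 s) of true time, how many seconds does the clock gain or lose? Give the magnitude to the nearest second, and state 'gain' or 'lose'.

lose 27 s

T ∝ √L, so T'/T = √(0.59405/0.5933) = 1.00063.
In 43200 s of true time the clock registers 43200/1.00063 = 43172.7 s, so it loses 27 s.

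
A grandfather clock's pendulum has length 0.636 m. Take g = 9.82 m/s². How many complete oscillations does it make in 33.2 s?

20

T = 2π√(L/g) = 2π√(0.636/9.82) = 1.599 s.
Number of complete oscillations = ⌊33.2/1.599⌋ = ⌊20.76⌋ = 20.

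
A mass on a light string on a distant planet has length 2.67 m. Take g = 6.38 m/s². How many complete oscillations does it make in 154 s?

T = 2π√(L/g) = 2π√(2.67/6.38) = 4.065 s.
Number of complete oscillations = ⌊154/4.065⌋ = ⌊37.89⌋ = 37.

37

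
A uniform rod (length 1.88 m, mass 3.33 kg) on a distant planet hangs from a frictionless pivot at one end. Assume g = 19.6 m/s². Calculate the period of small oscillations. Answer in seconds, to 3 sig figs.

For a physical pendulum T = 2π√(I/(mgd)), with d = 0.9400 m from pivot to centre of mass.
I_cm = mL²/12 = 3.33 × 1.88²/12 = 0.9808 kg·m²; I = I_cm + md² = 0.9808 + 3.33 × 0.9400² = 3.923 kg·m².
T = 2π√(3.923/(3.33 × 19.6 × 0.9400)) = 1.59 s.

1.59 s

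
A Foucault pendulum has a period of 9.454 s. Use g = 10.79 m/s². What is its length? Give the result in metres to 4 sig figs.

24.43 m

From T = 2π√(L/g), L = gT²/(4π²) = 10.79 × 9.4540²/(4π²) = 24.43 m.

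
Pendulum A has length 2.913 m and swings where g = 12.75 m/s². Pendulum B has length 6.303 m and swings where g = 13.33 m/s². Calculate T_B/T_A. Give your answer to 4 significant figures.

T = 2π√(L/g), so T_B/T_A = √((L_B/g_B)/(L_A/g_A)) = √((6.303/13.33)/(2.913/12.75)) = 1.439.

1.439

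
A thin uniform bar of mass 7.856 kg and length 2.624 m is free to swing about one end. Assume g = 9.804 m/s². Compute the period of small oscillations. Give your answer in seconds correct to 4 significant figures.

For a physical pendulum T = 2π√(I/(mgd)), with d = 1.3120 m from pivot to centre of mass.
I_cm = mL²/12 = 7.856 × 2.624²/12 = 4.5076 kg·m²; I = I_cm + md² = 4.5076 + 7.856 × 1.3120² = 18.031 kg·m².
T = 2π√(18.031/(7.856 × 9.804 × 1.3120)) = 2.654 s.

2.654 s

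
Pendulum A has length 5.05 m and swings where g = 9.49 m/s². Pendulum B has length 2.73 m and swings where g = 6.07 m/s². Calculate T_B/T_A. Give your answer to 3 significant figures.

0.919

T = 2π√(L/g), so T_B/T_A = √((L_B/g_B)/(L_A/g_A)) = √((2.73/6.07)/(5.05/9.49)) = 0.919.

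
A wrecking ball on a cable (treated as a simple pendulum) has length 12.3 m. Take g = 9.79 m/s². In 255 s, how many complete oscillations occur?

36

T = 2π√(L/g) = 2π√(12.3/9.79) = 7.043 s.
Number of complete oscillations = ⌊255/7.043⌋ = ⌊36.21⌋ = 36.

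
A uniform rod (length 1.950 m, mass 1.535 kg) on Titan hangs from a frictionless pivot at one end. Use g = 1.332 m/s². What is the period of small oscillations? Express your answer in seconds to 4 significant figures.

For a physical pendulum T = 2π√(I/(mgd)), with d = 0.97500 m from pivot to centre of mass.
I_cm = mL²/12 = 1.535 × 1.950²/12 = 0.48640 kg·m²; I = I_cm + md² = 0.48640 + 1.535 × 0.97500² = 1.9456 kg·m².
T = 2π√(1.9456/(1.535 × 1.332 × 0.97500)) = 6.207 s.

6.207 s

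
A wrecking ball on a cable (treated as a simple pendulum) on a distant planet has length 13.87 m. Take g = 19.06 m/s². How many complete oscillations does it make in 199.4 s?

T = 2π√(L/g) = 2π√(13.87/19.06) = 5.3599 s.
Number of complete oscillations = ⌊199.4/5.3599⌋ = ⌊37.202⌋ = 37.

37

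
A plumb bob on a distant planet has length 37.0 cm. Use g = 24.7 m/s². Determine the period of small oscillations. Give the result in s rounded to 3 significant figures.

T = 2π√(L/g) = 2π√(0.370/24.7) = 2π × 0.1224 = 0.769 s.

0.769 s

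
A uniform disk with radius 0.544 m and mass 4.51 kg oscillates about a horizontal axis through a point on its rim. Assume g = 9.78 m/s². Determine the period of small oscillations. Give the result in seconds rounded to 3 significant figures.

1.81 s

I_cm = ½mr² = 0.6673 kg·m². The pivot is at distance d = 0.544 m from the centre of mass.
By the parallel-axis theorem, I = I_cm + md² = 0.6673 + 1.335 = 2.002 kg·m².
T = 2π√(I/(mgd)) = 2π√(2.002/(4.51 × 9.78 × 0.544)) = 1.81 s.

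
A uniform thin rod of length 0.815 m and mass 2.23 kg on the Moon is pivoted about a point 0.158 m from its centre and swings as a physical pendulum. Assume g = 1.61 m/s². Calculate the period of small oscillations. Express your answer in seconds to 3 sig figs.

3.53 s

For a physical pendulum T = 2π√(I/(mgd)), with d = 0.1580 m from pivot to centre of mass.
I_cm = mL²/12 = 2.23 × 0.815²/12 = 0.1234 kg·m²; I = I_cm + md² = 0.1234 + 2.23 × 0.1580² = 0.1791 kg·m².
T = 2π√(0.1791/(2.23 × 1.61 × 0.1580)) = 3.53 s.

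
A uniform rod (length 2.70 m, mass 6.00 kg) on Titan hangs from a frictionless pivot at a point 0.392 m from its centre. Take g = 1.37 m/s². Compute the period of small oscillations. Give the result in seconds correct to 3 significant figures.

7.48 s

For a physical pendulum T = 2π√(I/(mgd)), with d = 0.3920 m from pivot to centre of mass.
I_cm = mL²/12 = 6.00 × 2.70²/12 = 3.645 kg·m²; I = I_cm + md² = 3.645 + 6.00 × 0.3920² = 4.567 kg·m².
T = 2π√(4.567/(6.00 × 1.37 × 0.3920)) = 7.48 s.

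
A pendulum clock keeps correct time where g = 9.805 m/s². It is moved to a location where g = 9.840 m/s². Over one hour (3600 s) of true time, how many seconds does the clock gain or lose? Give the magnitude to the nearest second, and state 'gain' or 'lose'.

gain 6 s

The clock's period scales as T ∝ 1/√g, so T'/T = √(9.805/9.840) = 0.998220.
In 3600 s of true time the clock registers 3600/0.998220 = 3606.4 s, so it gains 6 s.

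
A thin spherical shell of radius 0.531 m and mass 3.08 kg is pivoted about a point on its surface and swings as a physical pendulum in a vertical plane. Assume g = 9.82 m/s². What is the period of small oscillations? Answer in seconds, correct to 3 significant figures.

I_cm = (2/3)mr² = 0.5790 kg·m². The pivot is at distance d = 0.531 m from the centre of mass.
By the parallel-axis theorem, I = I_cm + md² = 0.5790 + 0.8684 = 1.447 kg·m².
T = 2π√(I/(mgd)) = 2π√(1.447/(3.08 × 9.82 × 0.531)) = 1.89 s.

1.89 s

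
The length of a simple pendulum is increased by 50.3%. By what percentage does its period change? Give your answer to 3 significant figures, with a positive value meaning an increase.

T ∝ √L, so T'/T = √(1.503) = 1.226.
Percentage change in T = (1.226 − 1) × 100% = 22.6%.

22.6%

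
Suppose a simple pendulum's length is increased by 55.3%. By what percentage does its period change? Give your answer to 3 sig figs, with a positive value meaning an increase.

T ∝ √L, so T'/T = √(1.553) = 1.246.
Percentage change in T = (1.246 − 1) × 100% = 24.6%.

24.6%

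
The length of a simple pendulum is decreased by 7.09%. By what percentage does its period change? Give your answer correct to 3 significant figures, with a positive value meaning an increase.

T ∝ √L, so T'/T = √(0.9291) = 0.9639.
Percentage change in T = (0.9639 − 1) × 100% = -3.61%.

-3.61%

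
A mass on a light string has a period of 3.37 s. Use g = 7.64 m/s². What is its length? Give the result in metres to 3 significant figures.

From T = 2π√(L/g), L = gT²/(4π²) = 7.64 × 3.370²/(4π²) = 2.20 m.

2.20 m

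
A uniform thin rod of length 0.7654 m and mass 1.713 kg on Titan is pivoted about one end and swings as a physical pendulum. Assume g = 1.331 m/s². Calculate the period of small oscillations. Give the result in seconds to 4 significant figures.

3.890 s

For a physical pendulum T = 2π√(I/(mgd)), with d = 0.38270 m from pivot to centre of mass.
I_cm = mL²/12 = 1.713 × 0.7654²/12 = 0.083628 kg·m²; I = I_cm + md² = 0.083628 + 1.713 × 0.38270² = 0.33451 kg·m².
T = 2π√(0.33451/(1.713 × 1.331 × 0.38270)) = 3.890 s.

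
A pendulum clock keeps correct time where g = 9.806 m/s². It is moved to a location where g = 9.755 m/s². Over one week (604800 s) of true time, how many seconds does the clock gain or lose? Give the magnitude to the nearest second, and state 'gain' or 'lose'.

lose 1575 s

The clock's period scales as T ∝ 1/√g, so T'/T = √(9.806/9.755) = 1.00261.
In 604800 s of true time the clock registers 604800/1.00261 = 603225.2 s, so it loses 1575 s.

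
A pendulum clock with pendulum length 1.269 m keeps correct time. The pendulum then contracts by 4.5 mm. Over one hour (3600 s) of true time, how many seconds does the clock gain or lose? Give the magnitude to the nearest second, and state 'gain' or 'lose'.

gain 6 s

T ∝ √L, so T'/T = √(1.26450/1.269) = 0.998225.
In 3600 s of true time the clock registers 3600/0.998225 = 3606.4 s, so it gains 6 s.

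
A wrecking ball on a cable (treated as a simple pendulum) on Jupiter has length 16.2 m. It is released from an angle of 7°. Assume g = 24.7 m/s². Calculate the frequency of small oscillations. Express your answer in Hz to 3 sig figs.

0.197 Hz

T = 2π√(L/g) = 2π√(16.2/24.7) = 5.088 s, so f = 1/T = 0.197 Hz.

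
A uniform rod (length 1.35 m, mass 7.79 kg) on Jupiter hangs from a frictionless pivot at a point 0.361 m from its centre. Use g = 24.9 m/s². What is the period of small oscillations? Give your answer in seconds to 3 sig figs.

For a physical pendulum T = 2π√(I/(mgd)), with d = 0.3610 m from pivot to centre of mass.
I_cm = mL²/12 = 7.79 × 1.35²/12 = 1.183 kg·m²; I = I_cm + md² = 1.183 + 7.79 × 0.3610² = 2.198 kg·m².
T = 2π√(2.198/(7.79 × 24.9 × 0.3610)) = 1.11 s.

1.11 s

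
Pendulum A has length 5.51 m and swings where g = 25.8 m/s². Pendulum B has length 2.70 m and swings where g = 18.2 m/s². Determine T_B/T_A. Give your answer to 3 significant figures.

T = 2π√(L/g), so T_B/T_A = √((L_B/g_B)/(L_A/g_A)) = √((2.70/18.2)/(5.51/25.8)) = 0.833.

0.833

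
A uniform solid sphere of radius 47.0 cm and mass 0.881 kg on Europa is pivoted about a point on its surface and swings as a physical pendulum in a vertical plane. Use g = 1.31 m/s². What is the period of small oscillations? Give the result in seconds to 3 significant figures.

4.45 s

I_cm = (2/5)mr² = 0.07785 kg·m². The pivot is at distance d = 0.470 m from the centre of mass.
By the parallel-axis theorem, I = I_cm + md² = 0.07785 + 0.1946 = 0.2725 kg·m².
T = 2π√(I/(mgd)) = 2π√(0.2725/(0.881 × 1.31 × 0.470)) = 4.45 s.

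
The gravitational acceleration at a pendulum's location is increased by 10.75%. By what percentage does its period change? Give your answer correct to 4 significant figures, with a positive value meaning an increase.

T ∝ 1/√g, so T'/T = 1/√(1.1075) = 0.95023.
Percentage change in T = (0.95023 − 1) × 100% = -4.977%.

-4.977%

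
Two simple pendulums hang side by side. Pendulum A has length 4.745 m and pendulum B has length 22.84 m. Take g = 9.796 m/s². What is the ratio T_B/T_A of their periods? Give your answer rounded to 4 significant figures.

2.194

T ∝ √L, so T_B/T_A = √(L_B/L_A) = √(22.84/4.745) = 2.194.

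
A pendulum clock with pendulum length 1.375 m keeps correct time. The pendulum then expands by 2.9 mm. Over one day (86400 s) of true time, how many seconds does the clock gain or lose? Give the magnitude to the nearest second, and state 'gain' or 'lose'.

T ∝ √L, so T'/T = √(1.37790/1.375) = 1.00105.
In 86400 s of true time the clock registers 86400/1.00105 = 86309.0 s, so it loses 91 s.

lose 91 s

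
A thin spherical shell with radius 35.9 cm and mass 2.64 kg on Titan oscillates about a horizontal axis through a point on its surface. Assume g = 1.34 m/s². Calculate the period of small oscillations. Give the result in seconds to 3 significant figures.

4.20 s

I_cm = (2/3)mr² = 0.2268 kg·m². The pivot is at distance d = 0.359 m from the centre of mass.
By the parallel-axis theorem, I = I_cm + md² = 0.2268 + 0.3402 = 0.5671 kg·m².
T = 2π√(I/(mgd)) = 2π√(0.5671/(2.64 × 1.34 × 0.359)) = 4.20 s.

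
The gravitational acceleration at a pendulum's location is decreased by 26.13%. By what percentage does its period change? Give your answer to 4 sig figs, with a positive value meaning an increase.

16.35%

T ∝ 1/√g, so T'/T = 1/√(0.73870) = 1.1635.
Percentage change in T = (1.1635 − 1) × 100% = 16.35%.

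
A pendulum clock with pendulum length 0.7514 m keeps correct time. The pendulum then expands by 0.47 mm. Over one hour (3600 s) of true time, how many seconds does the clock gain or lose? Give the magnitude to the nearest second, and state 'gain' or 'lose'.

lose 1 s

T ∝ √L, so T'/T = √(0.75187/0.7514) = 1.00031.
In 3600 s of true time the clock registers 3600/1.00031 = 3598.9 s, so it loses 1 s.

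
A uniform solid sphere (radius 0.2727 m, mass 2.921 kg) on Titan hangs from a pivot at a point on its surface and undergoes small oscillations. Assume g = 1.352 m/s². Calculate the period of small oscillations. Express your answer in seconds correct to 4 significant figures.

I_cm = (2/5)mr² = 0.086888 kg·m². The pivot is at distance d = 0.2727 m from the centre of mass.
By the parallel-axis theorem, I = I_cm + md² = 0.086888 + 0.21722 = 0.30411 kg·m².
T = 2π√(I/(mgd)) = 2π√(0.30411/(2.921 × 1.352 × 0.2727)) = 3.339 s.

3.339 s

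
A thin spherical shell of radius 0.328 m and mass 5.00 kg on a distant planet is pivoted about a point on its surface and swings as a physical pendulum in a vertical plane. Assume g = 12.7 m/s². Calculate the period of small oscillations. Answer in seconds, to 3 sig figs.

I_cm = (2/3)mr² = 0.3586 kg·m². The pivot is at distance d = 0.328 m from the centre of mass.
By the parallel-axis theorem, I = I_cm + md² = 0.3586 + 0.5379 = 0.8965 kg·m².
T = 2π√(I/(mgd)) = 2π√(0.8965/(5.00 × 12.7 × 0.328)) = 1.30 s.

1.30 s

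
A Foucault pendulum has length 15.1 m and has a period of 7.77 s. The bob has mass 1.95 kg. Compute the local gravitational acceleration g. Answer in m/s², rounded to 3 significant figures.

From T = 2π√(L/g), g = 4π²L/T² = 4π² × 15.1/7.770² = 9.87 m/s².

9.87 m/s²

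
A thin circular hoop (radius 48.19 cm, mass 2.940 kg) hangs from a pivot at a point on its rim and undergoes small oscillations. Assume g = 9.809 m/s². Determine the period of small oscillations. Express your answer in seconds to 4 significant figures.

1.970 s

I_cm = mr² = 0.68275 kg·m². The pivot is at distance d = 0.4819 m from the centre of mass.
By the parallel-axis theorem, I = I_cm + md² = 0.68275 + 0.68275 = 1.3655 kg·m².
T = 2π√(I/(mgd)) = 2π√(1.3655/(2.940 × 9.809 × 0.4819)) = 1.970 s.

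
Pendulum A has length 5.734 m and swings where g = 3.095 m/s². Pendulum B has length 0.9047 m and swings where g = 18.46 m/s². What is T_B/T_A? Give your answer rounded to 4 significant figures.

T = 2π√(L/g), so T_B/T_A = √((L_B/g_B)/(L_A/g_A)) = √((0.9047/18.46)/(5.734/3.095)) = 0.1626.

0.1626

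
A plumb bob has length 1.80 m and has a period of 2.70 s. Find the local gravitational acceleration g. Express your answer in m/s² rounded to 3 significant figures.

9.75 m/s²

From T = 2π√(L/g), g = 4π²L/T² = 4π² × 1.80/2.700² = 9.75 m/s².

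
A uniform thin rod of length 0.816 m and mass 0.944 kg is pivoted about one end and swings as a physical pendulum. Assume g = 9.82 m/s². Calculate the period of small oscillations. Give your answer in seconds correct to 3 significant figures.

For a physical pendulum T = 2π√(I/(mgd)), with d = 0.4080 m from pivot to centre of mass.
I_cm = mL²/12 = 0.944 × 0.816²/12 = 0.05238 kg·m²; I = I_cm + md² = 0.05238 + 0.944 × 0.4080² = 0.2095 kg·m².
T = 2π√(0.2095/(0.944 × 9.82 × 0.4080)) = 1.48 s.

1.48 s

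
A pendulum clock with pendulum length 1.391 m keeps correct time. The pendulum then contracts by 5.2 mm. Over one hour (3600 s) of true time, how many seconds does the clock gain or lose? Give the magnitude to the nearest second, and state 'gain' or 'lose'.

T ∝ √L, so T'/T = √(1.38580/1.391) = 0.998129.
In 3600 s of true time the clock registers 3600/0.998129 = 3606.7 s, so it gains 7 s.

gain 7 s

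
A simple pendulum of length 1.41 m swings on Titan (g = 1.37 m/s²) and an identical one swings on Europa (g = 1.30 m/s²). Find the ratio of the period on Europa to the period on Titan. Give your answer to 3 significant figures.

T ∝ 1/√g, so T₂/T₁ = √(g₁/g₂) = √(1.37/1.30) = 1.03.

1.03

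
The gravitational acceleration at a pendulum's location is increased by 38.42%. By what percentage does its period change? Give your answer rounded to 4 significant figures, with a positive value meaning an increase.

T ∝ 1/√g, so T'/T = 1/√(1.3842) = 0.84996.
Percentage change in T = (0.84996 − 1) × 100% = -15.00%.

-15.00%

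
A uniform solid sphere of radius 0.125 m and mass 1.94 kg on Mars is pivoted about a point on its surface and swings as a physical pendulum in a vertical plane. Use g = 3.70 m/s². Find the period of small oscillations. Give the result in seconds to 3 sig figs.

1.37 s

I_cm = (2/5)mr² = 0.01213 kg·m². The pivot is at distance d = 0.125 m from the centre of mass.
By the parallel-axis theorem, I = I_cm + md² = 0.01213 + 0.03031 = 0.04244 kg·m².
T = 2π√(I/(mgd)) = 2π√(0.04244/(1.94 × 3.70 × 0.125)) = 1.37 s.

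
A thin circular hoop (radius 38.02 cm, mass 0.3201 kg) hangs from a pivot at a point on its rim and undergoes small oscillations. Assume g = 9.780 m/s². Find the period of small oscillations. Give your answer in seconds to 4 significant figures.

I_cm = mr² = 0.046271 kg·m². The pivot is at distance d = 0.3802 m from the centre of mass.
By the parallel-axis theorem, I = I_cm + md² = 0.046271 + 0.046271 = 0.092542 kg·m².
T = 2π√(I/(mgd)) = 2π√(0.092542/(0.3201 × 9.780 × 0.3802)) = 1.752 s.

1.752 s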